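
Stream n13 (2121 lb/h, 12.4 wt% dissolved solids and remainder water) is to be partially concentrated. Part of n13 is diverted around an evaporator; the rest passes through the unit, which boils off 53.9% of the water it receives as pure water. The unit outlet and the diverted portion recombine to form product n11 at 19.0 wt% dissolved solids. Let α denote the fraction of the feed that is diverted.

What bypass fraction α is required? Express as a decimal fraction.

All 2121×0.124 = 263 lb/h of dissolved solids reaches n11, so n11 = 263/0.190 = 1384.2 lb/h and vapour = 736.77 lb/h.
The evaporator receives (1−α)·2121 of feed at 0.876 water and removes 0.539 of that water:
0.539×0.876×(1−α)×2121 = 736.77
(1−α) = 736.77/1001.5 = 0.7357;  α = 0.2643.

0.264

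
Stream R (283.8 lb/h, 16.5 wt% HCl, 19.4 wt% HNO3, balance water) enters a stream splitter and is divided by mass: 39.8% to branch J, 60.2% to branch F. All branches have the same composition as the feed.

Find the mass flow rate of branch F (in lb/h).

170.8 lb/h

Branch F flow = 0.602×283.8 = 170.85 lb/h.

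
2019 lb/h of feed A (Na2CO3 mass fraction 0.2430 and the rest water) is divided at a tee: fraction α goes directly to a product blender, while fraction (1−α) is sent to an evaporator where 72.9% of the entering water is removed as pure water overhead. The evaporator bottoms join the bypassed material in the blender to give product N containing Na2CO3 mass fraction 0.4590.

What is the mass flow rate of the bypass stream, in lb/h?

297.3 lb/h

All 2019×0.243 = 490.62 lb/h of Na2CO3 reaches N, so N = 490.62/0.459 = 1068.9 lb/h and vapour = 950.12 lb/h.
The evaporator receives (1−α)·2019 of feed at 0.757 water and removes 0.729 of that water:
0.729×0.757×(1−α)×2019 = 950.12
(1−α) = 950.12/1114.2 = 0.8527;  α = 0.1473.
Bypass flow = 0.1473×2019 = 297.31 lb/h.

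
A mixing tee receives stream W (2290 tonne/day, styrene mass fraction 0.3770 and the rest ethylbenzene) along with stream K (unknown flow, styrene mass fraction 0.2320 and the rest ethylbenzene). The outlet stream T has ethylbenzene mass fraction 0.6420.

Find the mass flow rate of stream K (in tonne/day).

345.3 tonne/day

Let K be the unknown flow. Total out = 2290 + K.
ethylbenzene balance: 1426.7 + 0.768·K = 0.642·(2290 + K)
(0.768 − 0.642)·K = 0.642×2290 − 1426.7 = 43.51
K = 43.51 / 0.126 = 345.32 tonne/day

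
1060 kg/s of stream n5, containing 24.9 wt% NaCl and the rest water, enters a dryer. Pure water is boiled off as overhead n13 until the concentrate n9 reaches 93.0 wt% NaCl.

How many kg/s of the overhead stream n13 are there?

NaCl is conserved: 1060×0.249 = 263.94 kg/s all reports to the concentrate.
Concentrate = 263.94/(target fraction) = 283.81 kg/s.
Overhead = 1060 − 283.81 = 776.19 kg/s.

776.2 kg/s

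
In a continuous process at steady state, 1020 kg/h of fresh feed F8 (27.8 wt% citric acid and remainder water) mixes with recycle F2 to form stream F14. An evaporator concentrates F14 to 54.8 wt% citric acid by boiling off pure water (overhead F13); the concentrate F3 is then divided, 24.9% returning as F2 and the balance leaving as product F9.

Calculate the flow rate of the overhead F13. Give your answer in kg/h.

Overall citric acid balance (none leaves overhead): citric acid in fresh feed = citric acid in product, i.e. 1020×0.278 = (1−0.249)·F3·0.548.
F3 = 283.56/(0.548×0.751) = 689.01 kg/h.
Recycle F2 = 0.249×689.01 = 171.56 kg/h.
Combined feed F14 = 1020 + 171.56 = 1191.6 kg/h.
Overhead F13 = F14 − F3 = 1191.6 − 689.01 = 502.55 kg/h.

502.6 kg/h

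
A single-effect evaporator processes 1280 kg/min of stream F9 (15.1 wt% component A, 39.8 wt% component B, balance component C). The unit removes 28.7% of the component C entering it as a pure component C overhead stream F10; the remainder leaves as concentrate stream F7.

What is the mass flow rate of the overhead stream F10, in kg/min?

component C entering = 1280×0.451 = 577.28 kg/min; overhead removed = 0.287×577.28 = 165.68 kg/min.

165.7 kg/min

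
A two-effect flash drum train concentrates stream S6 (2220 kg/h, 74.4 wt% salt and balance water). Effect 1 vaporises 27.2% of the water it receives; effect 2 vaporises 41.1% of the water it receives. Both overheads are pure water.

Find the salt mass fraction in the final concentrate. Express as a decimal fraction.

0.871

water in feed = 2220×0.256 = 568.32 kg/h.
After stage 1: water left = (1−0.272)×568.32 = 413.74; stream total = 2065.4 kg/h.
After stage 2: water left = (1−0.411)×413.74 = 243.69; final concentrate = 1895.4 kg/h.
salt fraction = 1651.7/1895.4 = 0.871.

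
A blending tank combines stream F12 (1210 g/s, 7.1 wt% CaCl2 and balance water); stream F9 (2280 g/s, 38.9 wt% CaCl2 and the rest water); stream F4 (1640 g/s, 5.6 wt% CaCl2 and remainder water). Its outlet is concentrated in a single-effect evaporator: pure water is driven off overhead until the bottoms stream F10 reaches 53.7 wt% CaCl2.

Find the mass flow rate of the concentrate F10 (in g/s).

1983 g/s

CaCl2 entering = 1210×0.071 + 2280×0.389 + 1640×0.056 = 1064.7 g/s.
All CaCl2 reports to F10, so F10 = 1064.7/0.537 = 1982.6 g/s.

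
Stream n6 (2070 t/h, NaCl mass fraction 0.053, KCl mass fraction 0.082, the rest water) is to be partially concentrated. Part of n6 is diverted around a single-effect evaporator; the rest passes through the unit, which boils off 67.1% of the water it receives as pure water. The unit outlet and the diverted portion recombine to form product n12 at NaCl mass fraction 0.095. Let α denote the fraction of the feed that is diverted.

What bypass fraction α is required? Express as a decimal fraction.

All 2070×0.053 = 109.71 t/h of NaCl reaches n12, so n12 = 109.71/0.095 = 1154.8 t/h and vapour = 915.16 t/h.
The evaporator receives (1−α)·2070 of feed at 0.865 water and removes 0.671 of that water:
0.671×0.865×(1−α)×2070 = 915.16
(1−α) = 915.16/1201.5 = 0.7617;  α = 0.2383.

0.238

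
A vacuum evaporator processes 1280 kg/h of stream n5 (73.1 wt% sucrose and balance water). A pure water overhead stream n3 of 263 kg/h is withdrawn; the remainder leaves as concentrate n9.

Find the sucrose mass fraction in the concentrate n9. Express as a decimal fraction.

0.9200

sucrose is not removed: 1280×0.731 = 935.68 kg/h of sucrose enters n9.
Concentrate = 1280 − 263 = 1017 kg/h.
Mass fraction = 935.68/1017 = 0.9200.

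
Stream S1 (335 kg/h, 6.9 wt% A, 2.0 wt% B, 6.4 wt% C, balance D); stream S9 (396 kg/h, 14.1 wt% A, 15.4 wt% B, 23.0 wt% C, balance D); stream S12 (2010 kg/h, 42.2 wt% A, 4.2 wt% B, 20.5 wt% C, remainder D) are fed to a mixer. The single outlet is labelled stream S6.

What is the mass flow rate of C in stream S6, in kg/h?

524.6 kg/h

C out = C in = 335×0.064 + 396×0.230 + 2010×0.205 = 524.57 kg/h.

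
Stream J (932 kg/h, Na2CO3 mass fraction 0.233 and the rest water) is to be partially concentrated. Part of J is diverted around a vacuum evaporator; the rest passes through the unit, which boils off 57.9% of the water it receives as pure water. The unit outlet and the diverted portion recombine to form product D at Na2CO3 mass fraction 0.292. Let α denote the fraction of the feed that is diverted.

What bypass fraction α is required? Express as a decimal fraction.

All 932×0.233 = 217.16 kg/h of Na2CO3 reaches D, so D = 217.16/0.292 = 743.68 kg/h and vapour = 188.32 kg/h.
The evaporator receives (1−α)·932 of feed at 0.767 water and removes 0.579 of that water:
0.579×0.767×(1−α)×932 = 188.32
(1−α) = 188.32/413.89 = 0.4550;  α = 0.5450.

0.545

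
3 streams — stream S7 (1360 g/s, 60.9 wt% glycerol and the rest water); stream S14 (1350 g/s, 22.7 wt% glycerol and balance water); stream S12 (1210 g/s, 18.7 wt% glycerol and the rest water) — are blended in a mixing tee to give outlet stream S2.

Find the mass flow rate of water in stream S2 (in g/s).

2559 g/s

water out = water in = 1360×0.391 + 1350×0.773 + 1210×0.813 = 2559 g/s.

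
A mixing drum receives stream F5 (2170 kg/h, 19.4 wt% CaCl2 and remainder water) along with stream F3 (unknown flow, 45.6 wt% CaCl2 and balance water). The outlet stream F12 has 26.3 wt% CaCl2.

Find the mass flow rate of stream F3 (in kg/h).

Let F3 be the unknown flow. Total out = 2170 + F3.
CaCl2 balance: 420.98 + 0.456·F3 = 0.263·(2170 + F3)
(0.456 − 0.263)·F3 = 0.263×2170 − 420.98 = 149.73
F3 = 149.73 / 0.193 = 775.8 kg/h

775.8 kg/h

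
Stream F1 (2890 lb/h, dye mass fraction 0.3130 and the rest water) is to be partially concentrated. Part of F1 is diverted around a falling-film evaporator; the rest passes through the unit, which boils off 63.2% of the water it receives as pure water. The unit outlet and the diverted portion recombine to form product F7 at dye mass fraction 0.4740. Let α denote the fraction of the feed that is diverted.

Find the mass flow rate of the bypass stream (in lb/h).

629.2 lb/h

All 2890×0.313 = 904.57 lb/h of dye reaches F7, so F7 = 904.57/0.474 = 1908.4 lb/h and vapour = 981.62 lb/h.
The evaporator receives (1−α)·2890 of feed at 0.687 water and removes 0.632 of that water:
0.632×0.687×(1−α)×2890 = 981.62
(1−α) = 981.62/1254.8 = 0.7823;  α = 0.2177.
Bypass flow = 0.2177×2890 = 629.15 lb/h.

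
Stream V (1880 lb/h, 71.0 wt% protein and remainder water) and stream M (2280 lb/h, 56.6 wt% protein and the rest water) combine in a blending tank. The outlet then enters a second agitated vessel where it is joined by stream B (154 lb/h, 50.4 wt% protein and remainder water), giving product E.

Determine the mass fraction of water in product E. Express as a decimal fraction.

0.373

Overall, product flow = 4314 lb/h.
water in = 1880×0.290 + 2280×0.434 + 154×0.496 = 1611.1 lb/h.
water fraction in E = 0.373.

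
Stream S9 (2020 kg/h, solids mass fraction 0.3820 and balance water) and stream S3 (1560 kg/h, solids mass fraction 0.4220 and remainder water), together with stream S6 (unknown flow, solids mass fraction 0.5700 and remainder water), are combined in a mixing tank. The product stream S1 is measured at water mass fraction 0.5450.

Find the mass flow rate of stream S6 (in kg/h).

Let S6 be the unknown flow. Total out = 3580 + S6.
water balance: 2150 + 0.430·S6 = 0.545·(3580 + S6)
(0.430 − 0.545)·S6 = 0.545×3580 − 2150 = -198.94
S6 = -198.94 / -0.115 = 1729.9 kg/h

1730 kg/h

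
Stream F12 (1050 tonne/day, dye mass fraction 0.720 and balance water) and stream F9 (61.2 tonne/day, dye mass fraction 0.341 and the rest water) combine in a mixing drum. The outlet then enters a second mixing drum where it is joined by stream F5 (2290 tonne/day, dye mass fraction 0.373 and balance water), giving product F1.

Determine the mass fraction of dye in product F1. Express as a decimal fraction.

0.480

Overall, product flow = 3401.2 tonne/day.
dye in = 1050×0.720 + 61.2×0.341 + 2290×0.373 = 1631 tonne/day.
dye fraction in F1 = 0.480.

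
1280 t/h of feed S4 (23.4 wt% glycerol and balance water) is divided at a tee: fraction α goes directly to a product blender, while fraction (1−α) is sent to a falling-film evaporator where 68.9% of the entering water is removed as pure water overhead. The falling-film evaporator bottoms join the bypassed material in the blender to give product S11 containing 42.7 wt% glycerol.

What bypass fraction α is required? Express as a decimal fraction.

0.144

All 1280×0.234 = 299.52 t/h of glycerol reaches S11, so S11 = 299.52/0.427 = 701.45 t/h and vapour = 578.55 t/h.
The evaporator receives (1−α)·1280 of feed at 0.766 water and removes 0.689 of that water:
0.689×0.766×(1−α)×1280 = 578.55
(1−α) = 578.55/675.55 = 0.8564;  α = 0.1436.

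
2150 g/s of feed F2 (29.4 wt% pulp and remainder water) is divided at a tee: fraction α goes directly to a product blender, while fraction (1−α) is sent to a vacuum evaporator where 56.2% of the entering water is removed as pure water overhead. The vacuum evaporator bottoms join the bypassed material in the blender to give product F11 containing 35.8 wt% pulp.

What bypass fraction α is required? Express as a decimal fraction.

0.549

All 2150×0.294 = 632.1 g/s of pulp reaches F11, so F11 = 632.1/0.358 = 1765.6 g/s and vapour = 384.36 g/s.
The evaporator receives (1−α)·2150 of feed at 0.706 water and removes 0.562 of that water:
0.562×0.706×(1−α)×2150 = 384.36
(1−α) = 384.36/853.06 = 0.4506;  α = 0.5494.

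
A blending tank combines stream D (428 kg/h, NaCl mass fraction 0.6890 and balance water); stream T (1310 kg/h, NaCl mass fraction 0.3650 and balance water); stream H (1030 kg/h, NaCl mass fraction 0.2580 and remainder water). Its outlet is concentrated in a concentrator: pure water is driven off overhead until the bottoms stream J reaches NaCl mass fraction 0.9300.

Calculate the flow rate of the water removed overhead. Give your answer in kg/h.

NaCl entering = 428×0.689 + 1310×0.365 + 1030×0.258 = 1038.8 kg/h.
All NaCl reports to J, so J = 1038.8/0.930 = 1117 kg/h.
Total feed = 2768 kg/h; overhead = 2768 − 1117 = 1651 kg/h.

1651 kg/h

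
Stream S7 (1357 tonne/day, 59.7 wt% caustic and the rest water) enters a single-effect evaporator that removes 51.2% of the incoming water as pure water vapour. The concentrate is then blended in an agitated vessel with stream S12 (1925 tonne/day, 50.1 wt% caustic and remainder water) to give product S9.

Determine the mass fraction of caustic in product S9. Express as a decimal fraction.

0.5911

Vapour removed = 0.512×0.403×1357 = 280 tonne/day; concentrate = 1077 tonne/day.
caustic reaching the mixer = 810.13 (from concentrate) + 1925×0.501 = 1774.6 tonne/day.
Product flow = 1077 + 1925 = 3002 tonne/day; caustic fraction = 0.5911.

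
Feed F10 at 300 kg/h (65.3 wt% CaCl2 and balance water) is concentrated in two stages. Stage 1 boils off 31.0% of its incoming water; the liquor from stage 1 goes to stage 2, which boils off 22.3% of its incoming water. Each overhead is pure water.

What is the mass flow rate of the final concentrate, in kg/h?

251.7 kg/h

water in feed = 300×0.347 = 104.1 kg/h.
After stage 1: water left = (1−0.310)×104.1 = 71.829; stream total = 267.73 kg/h.
After stage 2: water left = (1−0.223)×71.829 = 55.811; final concentrate = 251.71 kg/h.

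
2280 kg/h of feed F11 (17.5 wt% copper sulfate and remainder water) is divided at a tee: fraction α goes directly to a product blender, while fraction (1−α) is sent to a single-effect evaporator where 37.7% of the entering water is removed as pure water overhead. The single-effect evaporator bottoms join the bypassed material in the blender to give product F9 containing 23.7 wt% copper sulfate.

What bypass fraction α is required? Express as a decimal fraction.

0.159

All 2280×0.175 = 399 kg/h of copper sulfate reaches F9, so F9 = 399/0.237 = 1683.5 kg/h and vapour = 596.46 kg/h.
The evaporator receives (1−α)·2280 of feed at 0.825 water and removes 0.377 of that water:
0.377×0.825×(1−α)×2280 = 596.46
(1−α) = 596.46/709.14 = 0.8411;  α = 0.1589.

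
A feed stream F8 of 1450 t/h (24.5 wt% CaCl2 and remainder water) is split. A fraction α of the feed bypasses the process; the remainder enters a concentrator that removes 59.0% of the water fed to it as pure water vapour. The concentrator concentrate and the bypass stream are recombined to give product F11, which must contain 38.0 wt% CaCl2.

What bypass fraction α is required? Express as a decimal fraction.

All 1450×0.245 = 355.25 t/h of CaCl2 reaches F11, so F11 = 355.25/0.380 = 934.87 t/h and vapour = 515.13 t/h.
The evaporator receives (1−α)·1450 of feed at 0.755 water and removes 0.590 of that water:
0.590×0.755×(1−α)×1450 = 515.13
(1−α) = 515.13/645.9 = 0.7975;  α = 0.2025.

0.202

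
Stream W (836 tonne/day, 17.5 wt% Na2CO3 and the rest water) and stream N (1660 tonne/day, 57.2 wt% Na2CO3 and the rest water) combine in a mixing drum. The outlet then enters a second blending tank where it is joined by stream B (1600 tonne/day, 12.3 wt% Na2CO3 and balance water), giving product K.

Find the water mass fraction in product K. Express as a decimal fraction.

0.6844

Overall, product flow = 4096 tonne/day.
water in = 836×0.825 + 1660×0.428 + 1600×0.877 = 2803.4 tonne/day.
water fraction in K = 0.6844.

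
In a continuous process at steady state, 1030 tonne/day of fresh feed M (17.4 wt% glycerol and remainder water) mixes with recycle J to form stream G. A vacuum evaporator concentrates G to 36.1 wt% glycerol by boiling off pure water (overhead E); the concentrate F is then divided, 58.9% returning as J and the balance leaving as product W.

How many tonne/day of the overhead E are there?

533.5 tonne/day

Overall glycerol balance (none leaves overhead): glycerol in fresh feed = glycerol in product, i.e. 1030×0.174 = (1−0.589)·F·0.361.
F = 179.22/(0.361×0.411) = 1207.9 tonne/day.
Recycle J = 0.589×1207.9 = 711.46 tonne/day.
Combined feed G = 1030 + 711.46 = 1741.5 tonne/day.
Overhead E = G − F = 1741.5 − 1207.9 = 533.55 tonne/day.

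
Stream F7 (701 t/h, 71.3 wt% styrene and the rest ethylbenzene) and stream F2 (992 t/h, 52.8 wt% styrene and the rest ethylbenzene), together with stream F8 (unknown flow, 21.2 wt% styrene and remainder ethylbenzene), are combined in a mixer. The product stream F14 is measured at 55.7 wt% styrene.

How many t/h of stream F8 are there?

Let F8 be the unknown flow. Total out = 1693 + F8.
styrene balance: 1023.6 + 0.212·F8 = 0.557·(1693 + F8)
(0.212 − 0.557)·F8 = 0.557×1693 − 1023.6 = -80.588
F8 = -80.588 / -0.345 = 233.59 t/h

233.6 t/h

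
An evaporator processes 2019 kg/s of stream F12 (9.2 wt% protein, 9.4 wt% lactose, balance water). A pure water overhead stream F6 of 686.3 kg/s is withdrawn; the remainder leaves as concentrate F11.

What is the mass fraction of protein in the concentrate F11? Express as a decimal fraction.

0.139

protein is not removed: 2019×0.092 = 185.75 kg/s of protein enters F11.
Concentrate = 2019 − 686.3 = 1332.7 kg/s.
Mass fraction = 185.75/1332.7 = 0.139.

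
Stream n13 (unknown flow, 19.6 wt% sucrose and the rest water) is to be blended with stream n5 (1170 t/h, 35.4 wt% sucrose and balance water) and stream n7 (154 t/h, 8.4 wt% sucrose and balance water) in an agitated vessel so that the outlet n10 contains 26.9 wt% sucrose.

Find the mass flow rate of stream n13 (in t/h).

972.1 t/h

Let n13 be the unknown flow. Total out = 1324 + n13.
sucrose balance: 427.12 + 0.196·n13 = 0.269·(1324 + n13)
(0.196 − 0.269)·n13 = 0.269×1324 − 427.12 = -70.96
n13 = -70.96 / -0.073 = 972.05 t/h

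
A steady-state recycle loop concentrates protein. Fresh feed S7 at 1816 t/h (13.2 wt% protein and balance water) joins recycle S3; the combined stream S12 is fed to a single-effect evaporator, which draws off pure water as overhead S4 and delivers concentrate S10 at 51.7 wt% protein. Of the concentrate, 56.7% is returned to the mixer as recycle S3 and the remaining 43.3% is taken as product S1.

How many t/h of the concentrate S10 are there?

1071 t/h

Overall protein balance (none leaves overhead): protein in fresh feed = protein in product, i.e. 1816×0.132 = (1−0.567)·S10·0.517.
S10 = 239.71/(0.517×0.433) = 1070.8 t/h.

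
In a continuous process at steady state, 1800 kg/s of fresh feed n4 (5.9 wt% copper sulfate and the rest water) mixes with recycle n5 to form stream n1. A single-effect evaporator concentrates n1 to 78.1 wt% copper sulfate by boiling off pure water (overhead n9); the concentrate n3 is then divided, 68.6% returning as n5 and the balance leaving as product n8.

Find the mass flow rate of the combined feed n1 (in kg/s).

2097 kg/s

Overall copper sulfate balance (none leaves overhead): copper sulfate in fresh feed = copper sulfate in product, i.e. 1800×0.059 = (1−0.686)·n3·0.781.
n3 = 106.2/(0.781×0.314) = 433.06 kg/s.
Recycle n5 = 0.686×433.06 = 297.08 kg/s.
Combined feed n1 = 1800 + 297.08 = 2097.1 kg/s.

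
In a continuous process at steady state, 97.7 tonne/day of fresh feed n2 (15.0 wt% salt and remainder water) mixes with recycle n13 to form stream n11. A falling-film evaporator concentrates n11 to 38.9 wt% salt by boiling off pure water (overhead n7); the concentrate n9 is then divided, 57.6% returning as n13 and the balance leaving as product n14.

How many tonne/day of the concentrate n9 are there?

Overall salt balance (none leaves overhead): salt in fresh feed = salt in product, i.e. 97.7×0.150 = (1−0.576)·n9·0.389.
n9 = 14.655/(0.389×0.424) = 88.853 tonne/day.

88.85 tonne/day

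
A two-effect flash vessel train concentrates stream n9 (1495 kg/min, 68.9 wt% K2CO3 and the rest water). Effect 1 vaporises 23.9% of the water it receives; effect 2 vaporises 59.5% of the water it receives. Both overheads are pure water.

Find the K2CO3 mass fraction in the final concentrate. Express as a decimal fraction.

water in feed = 1495×0.311 = 464.94 kg/min.
After stage 1: water left = (1−0.239)×464.94 = 353.82; stream total = 1383.9 kg/min.
After stage 2: water left = (1−0.595)×353.82 = 143.3; final concentrate = 1173.4 kg/min.
K2CO3 fraction = 1030.1/1173.4 = 0.878.

0.878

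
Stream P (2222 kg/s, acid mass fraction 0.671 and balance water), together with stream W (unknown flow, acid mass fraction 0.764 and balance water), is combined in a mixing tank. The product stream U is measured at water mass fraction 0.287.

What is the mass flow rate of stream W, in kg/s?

1830 kg/s

Let W be the unknown flow. Total out = 2222 + W.
water balance: 731.04 + 0.236·W = 0.287·(2222 + W)
(0.236 − 0.287)·W = 0.287×2222 − 731.04 = -93.324
W = -93.324 / -0.051 = 1829.9 kg/s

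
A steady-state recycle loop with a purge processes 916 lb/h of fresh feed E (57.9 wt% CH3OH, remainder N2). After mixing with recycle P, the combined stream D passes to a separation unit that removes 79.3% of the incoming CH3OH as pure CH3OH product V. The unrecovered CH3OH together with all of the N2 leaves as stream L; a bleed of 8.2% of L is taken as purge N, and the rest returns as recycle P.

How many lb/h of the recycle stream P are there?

4442 lb/h

N2 enters only via E and leaves only via the purge: 916×0.421 = 0.082×(N2 in L), and the separation unit passes all N2, so N2 in D = N2 in L = 4702.9 lb/h.
CH3OH in D: m_A = 916×0.579 + (1−0.082)·(1−0.793)·m_A, so m_A = 530.36/0.8100 = 654.79 lb/h.
L = (1−0.793)×654.79 + 4702.9 = 4838.4 lb/h.
Recycle P = (1−0.082)×4838.4 = 4441.7 lb/h.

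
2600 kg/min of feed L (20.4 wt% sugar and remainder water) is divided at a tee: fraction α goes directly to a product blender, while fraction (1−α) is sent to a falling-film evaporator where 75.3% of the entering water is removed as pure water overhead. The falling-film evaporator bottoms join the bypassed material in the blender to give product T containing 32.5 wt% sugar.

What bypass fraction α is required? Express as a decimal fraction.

All 2600×0.204 = 530.4 kg/min of sugar reaches T, so T = 530.4/0.325 = 1632 kg/min and vapour = 968 kg/min.
The evaporator receives (1−α)·2600 of feed at 0.796 water and removes 0.753 of that water:
0.753×0.796×(1−α)×2600 = 968
(1−α) = 968/1558.4 = 0.6211;  α = 0.3789.

0.379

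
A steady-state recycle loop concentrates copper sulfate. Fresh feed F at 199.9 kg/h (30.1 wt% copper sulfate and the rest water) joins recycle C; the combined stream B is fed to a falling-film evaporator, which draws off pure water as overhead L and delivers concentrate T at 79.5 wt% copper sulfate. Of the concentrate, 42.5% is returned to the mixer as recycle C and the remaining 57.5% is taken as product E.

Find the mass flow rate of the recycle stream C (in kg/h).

Overall copper sulfate balance (none leaves overhead): copper sulfate in fresh feed = copper sulfate in product, i.e. 199.9×0.301 = (1−0.425)·T·0.795.
T = 60.17/(0.795×0.575) = 131.63 kg/h.
Recycle C = 0.425×131.63 = 55.941 kg/h.

55.94 kg/h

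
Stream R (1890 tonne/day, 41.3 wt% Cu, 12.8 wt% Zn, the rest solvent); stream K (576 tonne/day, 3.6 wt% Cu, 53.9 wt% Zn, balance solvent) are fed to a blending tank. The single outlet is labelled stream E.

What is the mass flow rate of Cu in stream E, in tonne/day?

801.3 tonne/day

Cu out = Cu in = 1890×0.413 + 576×0.036 = 801.31 tonne/day.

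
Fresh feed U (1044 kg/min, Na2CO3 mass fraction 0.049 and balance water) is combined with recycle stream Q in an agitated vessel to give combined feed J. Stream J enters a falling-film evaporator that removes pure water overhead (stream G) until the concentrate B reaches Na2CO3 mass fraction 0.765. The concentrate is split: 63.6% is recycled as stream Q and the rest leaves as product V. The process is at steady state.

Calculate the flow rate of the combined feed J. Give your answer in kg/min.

Overall Na2CO3 balance (none leaves overhead): Na2CO3 in fresh feed = Na2CO3 in product, i.e. 1044×0.049 = (1−0.636)·B·0.765.
B = 51.156/(0.765×0.364) = 183.71 kg/min.
Recycle Q = 0.636×183.71 = 116.84 kg/min.
Combined feed J = 1044 + 116.84 = 1160.8 kg/min.

1161 kg/min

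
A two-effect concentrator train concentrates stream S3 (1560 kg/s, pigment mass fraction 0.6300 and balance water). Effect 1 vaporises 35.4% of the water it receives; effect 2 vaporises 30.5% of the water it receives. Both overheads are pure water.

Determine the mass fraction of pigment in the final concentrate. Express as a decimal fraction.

water in feed = 1560×0.370 = 577.2 kg/s.
After stage 1: water left = (1−0.354)×577.2 = 372.87; stream total = 1355.7 kg/s.
After stage 2: water left = (1−0.305)×372.87 = 259.15; final concentrate = 1241.9 kg/s.
pigment fraction = 982.8/1241.9 = 0.7913.

0.7913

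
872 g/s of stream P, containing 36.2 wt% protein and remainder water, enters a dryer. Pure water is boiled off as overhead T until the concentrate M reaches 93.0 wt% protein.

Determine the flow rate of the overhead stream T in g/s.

532.6 g/s

protein is conserved: 872×0.362 = 315.66 g/s all reports to the concentrate.
Concentrate = 315.66/(target fraction) = 339.42 g/s.
Overhead = 872 − 339.42 = 532.58 g/s.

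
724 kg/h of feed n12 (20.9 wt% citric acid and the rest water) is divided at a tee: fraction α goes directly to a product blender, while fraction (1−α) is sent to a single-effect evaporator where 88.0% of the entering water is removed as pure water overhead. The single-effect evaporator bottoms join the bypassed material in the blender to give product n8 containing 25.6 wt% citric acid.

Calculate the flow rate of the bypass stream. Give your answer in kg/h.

533 kg/h

All 724×0.209 = 151.32 kg/h of citric acid reaches n8, so n8 = 151.32/0.256 = 591.08 kg/h and vapour = 132.92 kg/h.
The evaporator receives (1−α)·724 of feed at 0.791 water and removes 0.880 of that water:
0.880×0.791×(1−α)×724 = 132.92
(1−α) = 132.92/503.96 = 0.2638;  α = 0.7362.
Bypass flow = 0.7362×724 = 533.04 kg/h.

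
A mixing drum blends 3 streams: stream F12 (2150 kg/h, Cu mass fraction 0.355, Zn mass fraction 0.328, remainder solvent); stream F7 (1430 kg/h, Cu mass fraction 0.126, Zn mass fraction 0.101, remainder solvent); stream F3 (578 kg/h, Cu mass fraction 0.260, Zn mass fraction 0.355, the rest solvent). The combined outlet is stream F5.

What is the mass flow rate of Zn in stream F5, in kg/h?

Zn out = Zn in = 2150×0.328 + 1430×0.101 + 578×0.355 = 1054.8 kg/h.

1055 kg/h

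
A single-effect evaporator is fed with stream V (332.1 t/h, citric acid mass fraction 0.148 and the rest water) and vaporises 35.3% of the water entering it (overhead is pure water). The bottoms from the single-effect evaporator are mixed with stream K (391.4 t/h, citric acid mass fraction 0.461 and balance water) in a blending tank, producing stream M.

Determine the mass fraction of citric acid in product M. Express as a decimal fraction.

0.368

Vapour removed = 0.353×0.852×332.1 = 99.881 t/h; concentrate = 232.22 t/h.
citric acid reaching the mixer = 49.151 (from concentrate) + 391.4×0.461 = 229.59 t/h.
Product flow = 232.22 + 391.4 = 623.62 t/h; citric acid fraction = 0.368.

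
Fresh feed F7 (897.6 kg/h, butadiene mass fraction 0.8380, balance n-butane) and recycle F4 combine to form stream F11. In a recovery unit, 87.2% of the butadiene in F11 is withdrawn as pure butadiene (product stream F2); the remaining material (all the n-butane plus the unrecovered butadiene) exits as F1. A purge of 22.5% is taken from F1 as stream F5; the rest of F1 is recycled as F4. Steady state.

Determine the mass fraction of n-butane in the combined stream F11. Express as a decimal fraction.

0.4363

n-butane enters only via F7 and leaves only via the purge: 897.6×0.162 = 0.225×(n-butane in F1), and the recovery unit passes all n-butane, so n-butane in F11 = n-butane in F1 = 646.27 kg/h.
butadiene in F11: m_A = 897.6×0.838 + (1−0.225)·(1−0.872)·m_A, so m_A = 752.19/0.9008 = 835.02 kg/h.
F11 = 835.02 + 646.27 = 1481.3 kg/h.
n-butane fraction in F11 = 646.27/1481.3 = 0.4363.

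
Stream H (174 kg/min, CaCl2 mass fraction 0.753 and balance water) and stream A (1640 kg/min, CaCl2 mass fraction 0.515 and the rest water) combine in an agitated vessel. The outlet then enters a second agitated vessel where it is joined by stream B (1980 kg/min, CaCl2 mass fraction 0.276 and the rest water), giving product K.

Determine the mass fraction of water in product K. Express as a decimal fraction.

Overall, product flow = 3794 kg/min.
water in = 174×0.247 + 1640×0.485 + 1980×0.724 = 2271.9 kg/min.
water fraction in K = 0.599.

0.599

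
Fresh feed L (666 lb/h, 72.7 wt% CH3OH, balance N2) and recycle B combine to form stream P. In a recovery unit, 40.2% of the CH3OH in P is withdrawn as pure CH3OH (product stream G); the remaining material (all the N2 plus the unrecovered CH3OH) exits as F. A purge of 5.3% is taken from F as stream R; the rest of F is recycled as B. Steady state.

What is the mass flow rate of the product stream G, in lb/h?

448.8 lb/h

CH3OH in P: m_A = 666×0.727 + (1−0.053)·(1−0.402)·m_A, so m_A = 484.18/0.4337 = 1116.4 lb/h.
Product G = 0.402×1116.4 = 448.8 lb/h.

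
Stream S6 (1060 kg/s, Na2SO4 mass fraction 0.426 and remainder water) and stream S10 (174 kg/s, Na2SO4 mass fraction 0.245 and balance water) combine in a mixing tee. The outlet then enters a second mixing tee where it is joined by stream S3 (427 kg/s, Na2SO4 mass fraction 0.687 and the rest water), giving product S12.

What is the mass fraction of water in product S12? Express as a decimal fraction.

Overall, product flow = 1661 kg/s.
water in = 1060×0.574 + 174×0.755 + 427×0.313 = 873.46 kg/s.
water fraction in S12 = 0.526.

0.526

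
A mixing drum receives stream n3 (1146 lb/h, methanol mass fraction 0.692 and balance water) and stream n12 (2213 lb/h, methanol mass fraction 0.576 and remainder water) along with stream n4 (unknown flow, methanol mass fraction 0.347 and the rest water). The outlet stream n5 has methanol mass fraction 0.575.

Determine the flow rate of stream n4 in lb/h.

Let n4 be the unknown flow. Total out = 3359 + n4.
methanol balance: 2067.7 + 0.347·n4 = 0.575·(3359 + n4)
(0.347 − 0.575)·n4 = 0.575×3359 − 2067.7 = -136.29
n4 = -136.29 / -0.228 = 597.79 lb/h

597.8 lb/h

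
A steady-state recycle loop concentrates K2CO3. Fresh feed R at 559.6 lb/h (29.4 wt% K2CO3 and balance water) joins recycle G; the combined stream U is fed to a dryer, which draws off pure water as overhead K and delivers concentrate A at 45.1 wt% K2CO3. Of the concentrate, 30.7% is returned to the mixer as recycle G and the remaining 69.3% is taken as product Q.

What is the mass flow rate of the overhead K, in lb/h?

Overall K2CO3 balance (none leaves overhead): K2CO3 in fresh feed = K2CO3 in product, i.e. 559.6×0.294 = (1−0.307)·A·0.451.
A = 164.52/(0.451×0.693) = 526.4 lb/h.
Recycle G = 0.307×526.4 = 161.6 lb/h.
Combined feed U = 559.6 + 161.6 = 721.2 lb/h.
Overhead K = U − A = 721.2 − 526.4 = 194.81 lb/h.

194.8 lb/h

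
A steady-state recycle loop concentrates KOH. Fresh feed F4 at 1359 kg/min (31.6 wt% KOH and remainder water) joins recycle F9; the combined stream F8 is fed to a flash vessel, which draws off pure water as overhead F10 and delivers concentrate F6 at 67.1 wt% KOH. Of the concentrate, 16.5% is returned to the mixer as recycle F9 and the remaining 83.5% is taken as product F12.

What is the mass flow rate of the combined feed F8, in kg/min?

Overall KOH balance (none leaves overhead): KOH in fresh feed = KOH in product, i.e. 1359×0.316 = (1−0.165)·F6·0.671.
F6 = 429.44/(0.671×0.835) = 766.47 kg/min.
Recycle F9 = 0.165×766.47 = 126.47 kg/min.
Combined feed F8 = 1359 + 126.47 = 1485.5 kg/min.

1485 kg/min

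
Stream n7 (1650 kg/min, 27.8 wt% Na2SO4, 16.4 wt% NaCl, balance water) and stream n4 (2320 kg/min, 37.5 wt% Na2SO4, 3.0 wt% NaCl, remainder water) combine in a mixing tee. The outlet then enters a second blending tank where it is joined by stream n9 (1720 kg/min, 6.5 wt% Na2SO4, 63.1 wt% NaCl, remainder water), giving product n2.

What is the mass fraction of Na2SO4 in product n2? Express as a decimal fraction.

0.2532

Overall, product flow = 5690 kg/min.
Na2SO4 in = 1650×0.278 + 2320×0.375 + 1720×0.065 = 1440.5 kg/min.
Na2SO4 fraction in n2 = 0.2532.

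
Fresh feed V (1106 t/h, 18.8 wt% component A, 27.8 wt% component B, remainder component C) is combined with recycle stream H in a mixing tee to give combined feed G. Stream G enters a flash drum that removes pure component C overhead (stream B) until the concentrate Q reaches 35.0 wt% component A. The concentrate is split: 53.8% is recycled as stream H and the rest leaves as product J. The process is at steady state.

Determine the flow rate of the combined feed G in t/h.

Overall component A balance (none leaves overhead): component A in fresh feed = component A in product, i.e. 1106×0.188 = (1−0.538)·Q·0.350.
Q = 207.93/(0.350×0.462) = 1285.9 t/h.
Recycle H = 0.538×1285.9 = 691.81 t/h.
Combined feed G = 1106 + 691.81 = 1797.8 t/h.

1798 t/h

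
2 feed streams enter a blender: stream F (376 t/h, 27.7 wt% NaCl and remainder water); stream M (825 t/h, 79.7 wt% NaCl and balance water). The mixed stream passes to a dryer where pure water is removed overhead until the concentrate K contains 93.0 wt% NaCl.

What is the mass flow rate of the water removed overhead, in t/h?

NaCl entering = 376×0.277 + 825×0.797 = 761.68 t/h.
All NaCl reports to K, so K = 761.68/0.930 = 819.01 t/h.
Total feed = 1201 t/h; overhead = 1201 − 819.01 = 381.99 t/h.

382 t/h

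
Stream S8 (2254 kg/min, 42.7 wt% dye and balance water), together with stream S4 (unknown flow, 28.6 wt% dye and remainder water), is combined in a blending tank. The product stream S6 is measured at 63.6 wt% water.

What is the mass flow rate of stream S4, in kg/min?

Let S4 be the unknown flow. Total out = 2254 + S4.
water balance: 1291.5 + 0.714·S4 = 0.636·(2254 + S4)
(0.714 − 0.636)·S4 = 0.636×2254 − 1291.5 = 142
S4 = 142 / 0.078 = 1820.5 kg/min

1821 kg/min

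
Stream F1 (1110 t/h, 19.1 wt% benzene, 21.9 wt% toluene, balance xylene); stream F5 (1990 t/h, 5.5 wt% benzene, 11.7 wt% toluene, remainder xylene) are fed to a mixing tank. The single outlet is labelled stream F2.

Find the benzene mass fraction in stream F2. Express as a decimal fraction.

0.1037

Total flow out = 1110 + 1990 = 3100 t/h.
benzene in = 1110×0.191 + 1990×0.055 = 321.46 t/h.
benzene mass fraction in F2 = 321.46/3100 = 0.1037.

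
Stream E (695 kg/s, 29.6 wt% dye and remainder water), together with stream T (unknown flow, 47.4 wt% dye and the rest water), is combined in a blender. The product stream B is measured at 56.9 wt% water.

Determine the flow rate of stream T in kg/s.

Let T be the unknown flow. Total out = 695 + T.
water balance: 489.28 + 0.526·T = 0.569·(695 + T)
(0.526 − 0.569)·T = 0.569×695 − 489.28 = -93.825
T = -93.825 / -0.043 = 2182 kg/s

2182 kg/s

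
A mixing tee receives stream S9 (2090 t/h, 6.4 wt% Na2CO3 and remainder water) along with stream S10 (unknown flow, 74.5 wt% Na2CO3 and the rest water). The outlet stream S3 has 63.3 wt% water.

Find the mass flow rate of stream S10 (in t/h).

1675 t/h

Let S10 be the unknown flow. Total out = 2090 + S10.
water balance: 1956.2 + 0.255·S10 = 0.633·(2090 + S10)
(0.255 − 0.633)·S10 = 0.633×2090 − 1956.2 = -633.27
S10 = -633.27 / -0.378 = 1675.3 t/h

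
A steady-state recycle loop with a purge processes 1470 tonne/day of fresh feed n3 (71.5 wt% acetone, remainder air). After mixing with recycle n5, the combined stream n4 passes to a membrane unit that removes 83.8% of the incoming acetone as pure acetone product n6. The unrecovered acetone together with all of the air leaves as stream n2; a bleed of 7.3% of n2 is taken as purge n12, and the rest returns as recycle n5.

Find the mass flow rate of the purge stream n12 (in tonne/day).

air enters only via n3 and leaves only via the purge: 1470×0.285 = 0.073×(air in n2), and the membrane unit passes all air, so air in n4 = air in n2 = 5739 tonne/day.
acetone in n4: m_A = 1470×0.715 + (1−0.073)·(1−0.838)·m_A, so m_A = 1051/0.8498 = 1236.8 tonne/day.
n2 = (1−0.838)×1236.8 + 5739 = 5939.4 tonne/day.
Purge n12 = 0.073×5939.4 = 433.58 tonne/day.

433.6 tonne/day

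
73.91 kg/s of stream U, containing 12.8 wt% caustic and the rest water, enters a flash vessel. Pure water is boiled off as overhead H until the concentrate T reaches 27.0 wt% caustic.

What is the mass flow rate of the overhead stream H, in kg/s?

38.87 kg/s

caustic is conserved: 73.91×0.128 = 9.4605 kg/s all reports to the concentrate.
Concentrate = 9.4605/(target fraction) = 35.039 kg/s.
Overhead = 73.91 − 35.039 = 38.871 kg/s.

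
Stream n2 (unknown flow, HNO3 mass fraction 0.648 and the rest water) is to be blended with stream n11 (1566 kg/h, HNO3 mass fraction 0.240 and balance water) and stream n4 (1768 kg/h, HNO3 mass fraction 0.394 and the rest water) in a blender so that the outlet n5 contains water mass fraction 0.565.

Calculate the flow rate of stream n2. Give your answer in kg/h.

Let n2 be the unknown flow. Total out = 3334 + n2.
water balance: 2261.6 + 0.352·n2 = 0.565·(3334 + n2)
(0.352 − 0.565)·n2 = 0.565×3334 − 2261.6 = -377.86
n2 = -377.86 / -0.213 = 1774 kg/h

1774 kg/h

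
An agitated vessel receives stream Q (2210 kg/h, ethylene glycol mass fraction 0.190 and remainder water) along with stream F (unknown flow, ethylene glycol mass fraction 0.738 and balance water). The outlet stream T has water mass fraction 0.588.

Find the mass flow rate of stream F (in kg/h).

1505 kg/h

Let F be the unknown flow. Total out = 2210 + F.
water balance: 1790.1 + 0.262·F = 0.588·(2210 + F)
(0.262 − 0.588)·F = 0.588×2210 − 1790.1 = -490.62
F = -490.62 / -0.326 = 1505 kg/h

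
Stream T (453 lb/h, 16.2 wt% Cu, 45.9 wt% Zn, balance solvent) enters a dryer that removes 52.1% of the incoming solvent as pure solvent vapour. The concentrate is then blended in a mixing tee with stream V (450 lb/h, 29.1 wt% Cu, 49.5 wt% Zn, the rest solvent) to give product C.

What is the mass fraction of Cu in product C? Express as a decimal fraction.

Vapour removed = 0.521×0.379×453 = 89.449 lb/h; concentrate = 363.55 lb/h.
Cu reaching the mixer = 73.386 (from concentrate) + 450×0.291 = 204.34 lb/h.
Product flow = 363.55 + 450 = 813.55 lb/h; Cu fraction = 0.2512.

0.2512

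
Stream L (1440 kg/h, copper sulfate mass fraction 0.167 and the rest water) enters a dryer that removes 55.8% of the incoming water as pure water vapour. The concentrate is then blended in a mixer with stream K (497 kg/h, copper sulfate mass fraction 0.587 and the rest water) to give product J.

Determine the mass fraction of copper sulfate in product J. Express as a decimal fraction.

Vapour removed = 0.558×0.833×1440 = 669.33 kg/h; concentrate = 770.67 kg/h.
copper sulfate reaching the mixer = 240.48 (from concentrate) + 497×0.587 = 532.22 kg/h.
Product flow = 770.67 + 497 = 1267.7 kg/h; copper sulfate fraction = 0.420.

0.420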